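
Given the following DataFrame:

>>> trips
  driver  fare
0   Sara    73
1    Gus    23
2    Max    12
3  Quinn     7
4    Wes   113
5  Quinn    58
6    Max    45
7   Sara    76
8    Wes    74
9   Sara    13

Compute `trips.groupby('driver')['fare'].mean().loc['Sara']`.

54.0

group by driver, mean of fare:
driver
Gus      23.0
Max      28.5
Quinn    32.5
Sara     54.0
Wes      93.5
Name: fare, dtype: float64
Hence 54.0.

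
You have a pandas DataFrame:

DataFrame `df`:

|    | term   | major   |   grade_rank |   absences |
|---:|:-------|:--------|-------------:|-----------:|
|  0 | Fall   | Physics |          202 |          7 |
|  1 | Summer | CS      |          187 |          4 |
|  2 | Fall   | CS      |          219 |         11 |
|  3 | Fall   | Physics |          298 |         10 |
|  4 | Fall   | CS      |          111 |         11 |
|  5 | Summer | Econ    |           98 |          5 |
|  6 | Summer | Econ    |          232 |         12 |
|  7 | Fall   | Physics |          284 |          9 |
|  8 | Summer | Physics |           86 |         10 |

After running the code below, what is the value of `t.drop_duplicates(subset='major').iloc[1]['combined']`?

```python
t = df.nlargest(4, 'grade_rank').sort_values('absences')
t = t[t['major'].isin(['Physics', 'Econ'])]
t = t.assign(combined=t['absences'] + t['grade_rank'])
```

244

take 4 rows with largest grade_rank:
     term    major  grade_rank  absences
3    Fall  Physics         298        10
7    Fall  Physics         284         9
6  Summer     Econ         232        12
2    Fall       CS         219        11
sort by absences:
     term    major  grade_rank  absences
7    Fall  Physics         284         9
3    Fall  Physics         298        10
2    Fall       CS         219        11
6  Summer     Econ         232        12
filter rows where major in ['Physics', 'Econ']:
     term    major  grade_rank  absences
7    Fall  Physics         284         9
3    Fall  Physics         298        10
6  Summer     Econ         232        12
add column combined = t['absences'] + t['grade_rank']:
     term    major  grade_rank  absences  combined
7    Fall  Physics         284         9       293
3    Fall  Physics         298        10       308
6  Summer     Econ         232        12       244
drop duplicate major (keep=first):
     term    major  grade_rank  absences  combined
7    Fall  Physics         284         9       293
6  Summer     Econ         232        12       244
Reading off the value at position 1, column 'combined', we get 244.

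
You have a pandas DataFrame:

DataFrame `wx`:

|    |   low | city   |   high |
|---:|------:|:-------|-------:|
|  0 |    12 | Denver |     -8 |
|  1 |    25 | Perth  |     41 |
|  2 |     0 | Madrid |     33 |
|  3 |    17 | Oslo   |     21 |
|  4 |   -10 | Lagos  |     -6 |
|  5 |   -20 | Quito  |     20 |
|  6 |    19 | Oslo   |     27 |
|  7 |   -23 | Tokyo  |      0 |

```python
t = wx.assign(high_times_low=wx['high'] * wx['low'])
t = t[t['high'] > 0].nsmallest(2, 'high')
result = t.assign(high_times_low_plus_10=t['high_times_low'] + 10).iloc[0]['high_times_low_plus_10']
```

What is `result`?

-390

add column high_times_low = wx['high'] * wx['low']:
   low    city  high  high_times_low
0   12  Denver    -8             -96
1   25   Perth    41            1025
2    0  Madrid    33               0
3   17    Oslo    21             357
4  -10   Lagos    -6              60
5  -20   Quito    20            -400
6   19    Oslo    27             513
7  -23   Tokyo     0               0
filter rows where high > 0:
   low    city  high  high_times_low
1   25   Perth    41            1025
2    0  Madrid    33               0
3   17    Oslo    21             357
5  -20   Quito    20            -400
6   19    Oslo    27             513
take 2 rows with smallest high:
   low   city  high  high_times_low
5  -20  Quito    20            -400
3   17   Oslo    21             357
add column high_times_low_plus_10 = t['high_times_low'] + 10:
   low   city  high  high_times_low  high_times_low_plus_10
5  -20  Quito    20            -400                    -390
3   17   Oslo    21             357                     367
Then the value at position 0, column 'high_times_low_plus_10': -390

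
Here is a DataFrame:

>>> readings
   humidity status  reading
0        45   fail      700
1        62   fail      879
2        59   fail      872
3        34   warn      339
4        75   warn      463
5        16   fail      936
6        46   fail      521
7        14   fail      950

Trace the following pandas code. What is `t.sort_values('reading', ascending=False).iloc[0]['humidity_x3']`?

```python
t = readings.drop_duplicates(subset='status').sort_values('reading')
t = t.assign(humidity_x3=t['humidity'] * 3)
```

135

drop duplicate status (keep=first):
   humidity status  reading
0        45   fail      700
3        34   warn      339
sort by reading:
   humidity status  reading
3        34   warn      339
0        45   fail      700
add column humidity_x3 = t['humidity'] * 3:
   humidity status  reading  humidity_x3
3        34   warn      339          102
0        45   fail      700          135
sort by reading descending:
   humidity status  reading  humidity_x3
0        45   fail      700          135
3        34   warn      339          102
So iloc[0]['humidity_x3'] = 135.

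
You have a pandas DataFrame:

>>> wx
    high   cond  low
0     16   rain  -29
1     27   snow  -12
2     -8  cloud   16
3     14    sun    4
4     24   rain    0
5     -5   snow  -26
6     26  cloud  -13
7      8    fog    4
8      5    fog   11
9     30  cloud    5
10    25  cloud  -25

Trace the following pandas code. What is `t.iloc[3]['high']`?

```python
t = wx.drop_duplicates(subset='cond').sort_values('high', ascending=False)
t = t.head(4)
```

drop duplicate cond (keep=first):
   high   cond  low
0    16   rain  -29
1    27   snow  -12
2    -8  cloud   16
3    14    sun    4
7     8    fog    4
sort by high descending:
   high   cond  low
1    27   snow  -12
0    16   rain  -29
3    14    sun    4
7     8    fog    4
2    -8  cloud   16
take first 4 rows:
   high  cond  low
1    27  snow  -12
0    16  rain  -29
3    14   sun    4
7     8   fog    4
Then the value at position 3, column 'high': 8

8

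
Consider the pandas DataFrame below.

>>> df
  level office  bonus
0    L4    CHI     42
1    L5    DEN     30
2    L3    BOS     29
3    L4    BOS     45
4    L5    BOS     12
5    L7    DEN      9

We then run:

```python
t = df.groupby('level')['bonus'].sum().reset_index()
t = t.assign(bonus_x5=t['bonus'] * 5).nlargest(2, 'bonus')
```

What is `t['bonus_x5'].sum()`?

group by level, sum of bonus:
level
L3    29
L4    87
L5    42
L7     9
Name: bonus, dtype: int64
reset_index():
  level  bonus
0    L3     29
1    L4     87
2    L5     42
3    L7      9
add column bonus_x5 = t['bonus'] * 5:
  level  bonus  bonus_x5
0    L3     29       145
1    L4     87       435
2    L5     42       210
3    L7      9        45
take 2 rows with largest bonus:
  level  bonus  bonus_x5
1    L4     87       435
2    L5     42       210
Hence 645.

645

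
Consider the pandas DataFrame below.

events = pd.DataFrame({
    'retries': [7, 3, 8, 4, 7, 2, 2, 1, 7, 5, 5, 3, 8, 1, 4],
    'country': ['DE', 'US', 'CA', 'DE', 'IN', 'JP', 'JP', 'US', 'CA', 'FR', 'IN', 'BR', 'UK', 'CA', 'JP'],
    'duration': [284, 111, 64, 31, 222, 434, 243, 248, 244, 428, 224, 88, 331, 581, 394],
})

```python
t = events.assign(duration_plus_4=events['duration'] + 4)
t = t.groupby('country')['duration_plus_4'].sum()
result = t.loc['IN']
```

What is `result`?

add column duration_plus_4 = events['duration'] + 4:
    retries country  duration  duration_plus_4
0         7      DE       284              288
1         3      US       111              115
2         8      CA        64               68
3         4      DE        31               35
4         7      IN       222              226
5         2      JP       434              438
6         2      JP       243              247
7         1      US       248              252
8         7      CA       244              248
9         5      FR       428              432
10        5      IN       224              228
11        3      BR        88               92
12        8      UK       331              335
13        1      CA       581              585
14        4      JP       394              398
group by country, sum of duration_plus_4:
country
BR      92
CA     901
DE     323
FR     432
IN     454
JP    1083
UK     335
US     367
Name: duration_plus_4, dtype: int64
Taking the value at index 'IN' gives 454.

454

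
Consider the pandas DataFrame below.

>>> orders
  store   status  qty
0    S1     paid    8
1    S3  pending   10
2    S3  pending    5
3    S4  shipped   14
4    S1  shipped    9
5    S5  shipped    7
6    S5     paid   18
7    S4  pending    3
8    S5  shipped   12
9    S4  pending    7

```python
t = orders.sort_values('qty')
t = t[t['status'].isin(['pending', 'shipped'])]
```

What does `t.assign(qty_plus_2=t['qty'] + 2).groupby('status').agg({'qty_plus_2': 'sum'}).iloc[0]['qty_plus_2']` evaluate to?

sort by qty:
  store   status  qty
7    S4  pending    3
2    S3  pending    5
5    S5  shipped    7
9    S4  pending    7
0    S1     paid    8
4    S1  shipped    9
1    S3  pending   10
8    S5  shipped   12
3    S4  shipped   14
6    S5     paid   18
filter rows where status in ['pending', 'shipped']:
  store   status  qty
7    S4  pending    3
2    S3  pending    5
5    S5  shipped    7
9    S4  pending    7
4    S1  shipped    9
1    S3  pending   10
8    S5  shipped   12
3    S4  shipped   14
add column qty_plus_2 = t['qty'] + 2:
  store   status  qty  qty_plus_2
7    S4  pending    3           5
2    S3  pending    5           7
5    S5  shipped    7           9
9    S4  pending    7           9
4    S1  shipped    9          11
1    S3  pending   10          12
8    S5  shipped   12          14
3    S4  shipped   14          16
group by status, sum of qty_plus_2:
         qty_plus_2
status             
pending          33
shipped          50
value at position 0, column 'qty_plus_2' → 33

33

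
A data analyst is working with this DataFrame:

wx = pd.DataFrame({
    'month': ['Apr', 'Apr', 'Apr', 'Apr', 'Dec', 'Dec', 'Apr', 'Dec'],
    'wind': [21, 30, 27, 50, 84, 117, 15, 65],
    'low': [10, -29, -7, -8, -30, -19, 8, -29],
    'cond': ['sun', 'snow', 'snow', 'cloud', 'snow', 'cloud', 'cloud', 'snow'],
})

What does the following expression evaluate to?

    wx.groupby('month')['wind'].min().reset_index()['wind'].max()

group by month, min of wind:
month
Apr    15
Dec    65
Name: wind, dtype: int64
reset_index():
  month  wind
0   Apr    15
1   Dec    65
The max of column 'wind' is 65.

65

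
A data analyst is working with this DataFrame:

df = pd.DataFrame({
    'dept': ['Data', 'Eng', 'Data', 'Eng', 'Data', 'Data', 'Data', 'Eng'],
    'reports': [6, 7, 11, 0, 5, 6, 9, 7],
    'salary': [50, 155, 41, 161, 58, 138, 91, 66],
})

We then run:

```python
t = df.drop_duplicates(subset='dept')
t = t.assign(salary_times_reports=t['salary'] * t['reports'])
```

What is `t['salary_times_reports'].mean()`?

drop duplicate dept (keep=first):
   dept  reports  salary
0  Data        6      50
1   Eng        7     155
add column salary_times_reports = t['salary'] * t['reports']:
   dept  reports  salary  salary_times_reports
0  Data        6      50                   300
1   Eng        7     155                  1085
The mean of column 'salary_times_reports' is 692.5.

692.5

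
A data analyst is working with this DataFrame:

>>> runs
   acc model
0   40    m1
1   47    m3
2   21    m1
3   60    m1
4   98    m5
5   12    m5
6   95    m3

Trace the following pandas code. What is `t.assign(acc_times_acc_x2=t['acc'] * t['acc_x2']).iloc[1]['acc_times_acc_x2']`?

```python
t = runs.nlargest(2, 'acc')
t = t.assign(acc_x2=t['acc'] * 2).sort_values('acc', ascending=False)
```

take 2 rows with largest acc:
   acc model
4   98    m5
6   95    m3
add column acc_x2 = t['acc'] * 2:
   acc model  acc_x2
4   98    m5     196
6   95    m3     190
sort by acc descending:
   acc model  acc_x2
4   98    m5     196
6   95    m3     190
add column acc_times_acc_x2 = t['acc'] * t['acc_x2']:
   acc model  acc_x2  acc_times_acc_x2
4   98    m5     196             19208
6   95    m3     190             18050
Taking the value at position 1, column 'acc_times_acc_x2' gives 18050.

18050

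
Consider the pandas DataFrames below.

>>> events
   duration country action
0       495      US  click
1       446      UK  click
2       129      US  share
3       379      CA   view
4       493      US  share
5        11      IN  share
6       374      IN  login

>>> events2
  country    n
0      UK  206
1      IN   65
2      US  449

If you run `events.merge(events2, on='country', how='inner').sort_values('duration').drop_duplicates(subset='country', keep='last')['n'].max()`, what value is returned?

merge on 'country' (how='inner') → 6 rows:
   duration country action    n
0       495      US  click  449
1       446      UK  click  206
2       129      US  share  449
3       493      US  share  449
4        11      IN  share   65
5       374      IN  login   65
sort by duration:
   duration country action    n
4        11      IN  share   65
2       129      US  share  449
5       374      IN  login   65
1       446      UK  click  206
3       493      US  share  449
0       495      US  click  449
drop duplicate country (keep=last):
   duration country action    n
5       374      IN  login   65
1       446      UK  click  206
0       495      US  click  449

449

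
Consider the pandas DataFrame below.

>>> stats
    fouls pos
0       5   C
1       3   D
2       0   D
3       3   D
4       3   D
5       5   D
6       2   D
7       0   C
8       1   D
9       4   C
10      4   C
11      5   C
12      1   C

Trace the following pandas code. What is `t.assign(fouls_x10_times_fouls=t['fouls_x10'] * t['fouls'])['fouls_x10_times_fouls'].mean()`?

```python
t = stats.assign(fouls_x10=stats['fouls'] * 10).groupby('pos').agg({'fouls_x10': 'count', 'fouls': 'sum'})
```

add column fouls_x10 = stats['fouls'] * 10:
    fouls pos  fouls_x10
0       5   C         50
1       3   D         30
2       0   D          0
3       3   D         30
4       3   D         30
5       5   D         50
6       2   D         20
7       0   C          0
8       1   D         10
9       4   C         40
10      4   C         40
11      5   C         50
12      1   C         10
group by pos: count(fouls_x10), sum(fouls):
     fouls_x10  fouls
pos                  
C            6     19
D            7     17
add column fouls_x10_times_fouls = t['fouls_x10'] * t['fouls']:
     fouls_x10  fouls  fouls_x10_times_fouls
pos                                         
C            6     19                    114
D            7     17                    119
Finally, mean of column 'fouls_x10_times_fouls' = 116.5.

116.5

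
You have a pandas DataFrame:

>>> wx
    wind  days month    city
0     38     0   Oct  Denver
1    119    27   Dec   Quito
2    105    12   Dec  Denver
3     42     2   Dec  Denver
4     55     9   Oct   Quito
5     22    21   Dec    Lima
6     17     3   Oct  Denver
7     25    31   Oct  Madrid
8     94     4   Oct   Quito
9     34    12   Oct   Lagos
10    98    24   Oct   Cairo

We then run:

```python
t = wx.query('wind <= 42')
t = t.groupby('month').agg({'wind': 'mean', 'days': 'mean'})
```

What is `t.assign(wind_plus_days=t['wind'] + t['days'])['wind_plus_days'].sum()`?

83.5

filter rows where wind <= 42:
   wind  days month    city
0    38     0   Oct  Denver
3    42     2   Dec  Denver
5    22    21   Dec    Lima
6    17     3   Oct  Denver
7    25    31   Oct  Madrid
9    34    12   Oct   Lagos
group by month: mean(wind), mean(days):
       wind  days
month            
Dec    32.0  11.5
Oct    28.5  11.5
add column wind_plus_days = t['wind'] + t['days']:
       wind  days  wind_plus_days
month                            
Dec    32.0  11.5            43.5
Oct    28.5  11.5            40.0
Hence 83.5.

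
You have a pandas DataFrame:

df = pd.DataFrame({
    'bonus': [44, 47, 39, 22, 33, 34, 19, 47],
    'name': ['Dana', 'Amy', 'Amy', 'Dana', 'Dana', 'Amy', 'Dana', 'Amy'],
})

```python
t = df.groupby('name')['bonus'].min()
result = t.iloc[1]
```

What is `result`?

group by name, min of bonus:
name
Amy     34
Dana    19
Name: bonus, dtype: int64

19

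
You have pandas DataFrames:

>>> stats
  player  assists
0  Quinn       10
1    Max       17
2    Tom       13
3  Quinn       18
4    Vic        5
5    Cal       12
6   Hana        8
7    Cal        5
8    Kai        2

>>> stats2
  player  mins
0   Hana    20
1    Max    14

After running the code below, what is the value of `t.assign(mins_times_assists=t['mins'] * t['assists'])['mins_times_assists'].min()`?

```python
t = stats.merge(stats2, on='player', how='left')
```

merge on 'player' (how='left') → 9 rows:
  player  assists  mins
0  Quinn       10   NaN
1    Max       17  14.0
2    Tom       13   NaN
3  Quinn       18   NaN
4    Vic        5   NaN
5    Cal       12   NaN
6   Hana        8  20.0
7    Cal        5   NaN
8    Kai        2   NaN
add column mins_times_assists = t['mins'] * t['assists']:
  player  assists  mins  mins_times_assists
0  Quinn       10   NaN                 NaN
1    Max       17  14.0               238.0
2    Tom       13   NaN                 NaN
3  Quinn       18   NaN                 NaN
4    Vic        5   NaN                 NaN
5    Cal       12   NaN                 NaN
6   Hana        8  20.0               160.0
7    Cal        5   NaN                 NaN
8    Kai        2   NaN                 NaN

160.0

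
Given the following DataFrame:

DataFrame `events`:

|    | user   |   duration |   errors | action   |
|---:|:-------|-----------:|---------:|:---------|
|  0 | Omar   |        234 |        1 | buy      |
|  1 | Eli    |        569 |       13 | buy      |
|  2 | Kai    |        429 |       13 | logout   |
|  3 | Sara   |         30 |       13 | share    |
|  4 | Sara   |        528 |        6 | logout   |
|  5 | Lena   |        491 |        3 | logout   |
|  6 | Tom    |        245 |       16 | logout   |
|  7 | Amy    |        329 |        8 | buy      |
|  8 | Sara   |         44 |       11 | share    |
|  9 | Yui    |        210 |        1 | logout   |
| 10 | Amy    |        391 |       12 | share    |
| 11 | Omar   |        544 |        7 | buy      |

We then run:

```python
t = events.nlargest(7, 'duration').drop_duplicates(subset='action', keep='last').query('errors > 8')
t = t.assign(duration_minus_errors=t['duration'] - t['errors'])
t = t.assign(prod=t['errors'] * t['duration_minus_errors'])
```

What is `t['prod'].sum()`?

take 7 rows with largest duration:
    user  duration  errors  action
1    Eli       569      13     buy
11  Omar       544       7     buy
4   Sara       528       6  logout
5   Lena       491       3  logout
2    Kai       429      13  logout
10   Amy       391      12   share
7    Amy       329       8     buy
drop duplicate action (keep=last):
   user  duration  errors  action
2   Kai       429      13  logout
10  Amy       391      12   share
7   Amy       329       8     buy
filter rows where errors > 8:
   user  duration  errors  action
2   Kai       429      13  logout
10  Amy       391      12   share
add column duration_minus_errors = t['duration'] - t['errors']:
   user  duration  errors  action  duration_minus_errors
2   Kai       429      13  logout                    416
10  Amy       391      12   share                    379
add column prod = t['errors'] * t['duration_minus_errors']:
   user  duration  errors  action  duration_minus_errors  prod
2   Kai       429      13  logout                    416  5408
10  Amy       391      12   share                    379  4548
So sum() = 9956.

9956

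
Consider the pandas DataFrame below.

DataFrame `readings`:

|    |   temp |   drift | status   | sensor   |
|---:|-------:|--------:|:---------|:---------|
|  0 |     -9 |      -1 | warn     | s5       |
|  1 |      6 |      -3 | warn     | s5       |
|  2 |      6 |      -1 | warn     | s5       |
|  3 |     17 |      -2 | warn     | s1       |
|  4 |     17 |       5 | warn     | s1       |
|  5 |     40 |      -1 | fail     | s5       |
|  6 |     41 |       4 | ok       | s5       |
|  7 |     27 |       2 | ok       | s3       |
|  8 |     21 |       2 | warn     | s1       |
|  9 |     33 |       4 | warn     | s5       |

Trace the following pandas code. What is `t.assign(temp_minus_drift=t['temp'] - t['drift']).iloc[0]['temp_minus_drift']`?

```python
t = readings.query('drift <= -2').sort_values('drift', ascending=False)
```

filter rows where drift <= -2:
   temp  drift status sensor
1     6     -3   warn     s5
3    17     -2   warn     s1
sort by drift descending:
   temp  drift status sensor
3    17     -2   warn     s1
1     6     -3   warn     s5
add column temp_minus_drift = t['temp'] - t['drift']:
   temp  drift status sensor  temp_minus_drift
3    17     -2   warn     s1                19
1     6     -3   warn     s5                 9
value at position 0, column 'temp_minus_drift' → 19

19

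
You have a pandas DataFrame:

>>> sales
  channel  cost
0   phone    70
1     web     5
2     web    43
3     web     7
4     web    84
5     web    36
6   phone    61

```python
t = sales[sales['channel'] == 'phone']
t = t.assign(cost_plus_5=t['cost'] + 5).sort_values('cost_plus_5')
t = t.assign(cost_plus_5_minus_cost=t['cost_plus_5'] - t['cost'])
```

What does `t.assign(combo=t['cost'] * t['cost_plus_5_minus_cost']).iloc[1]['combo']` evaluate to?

350

filter rows where channel == 'phone':
  channel  cost
0   phone    70
6   phone    61
add column cost_plus_5 = t['cost'] + 5:
  channel  cost  cost_plus_5
0   phone    70           75
6   phone    61           66
sort by cost_plus_5:
  channel  cost  cost_plus_5
6   phone    61           66
0   phone    70           75
add column cost_plus_5_minus_cost = t['cost_plus_5'] - t['cost']:
  channel  cost  cost_plus_5  cost_plus_5_minus_cost
6   phone    61           66                       5
0   phone    70           75                       5
add column combo = t['cost'] * t['cost_plus_5_minus_cost']:
  channel  cost  cost_plus_5  cost_plus_5_minus_cost  combo
6   phone    61           66                       5    305
0   phone    70           75                       5    350
Reading off the value at position 1, column 'combo', we get 350.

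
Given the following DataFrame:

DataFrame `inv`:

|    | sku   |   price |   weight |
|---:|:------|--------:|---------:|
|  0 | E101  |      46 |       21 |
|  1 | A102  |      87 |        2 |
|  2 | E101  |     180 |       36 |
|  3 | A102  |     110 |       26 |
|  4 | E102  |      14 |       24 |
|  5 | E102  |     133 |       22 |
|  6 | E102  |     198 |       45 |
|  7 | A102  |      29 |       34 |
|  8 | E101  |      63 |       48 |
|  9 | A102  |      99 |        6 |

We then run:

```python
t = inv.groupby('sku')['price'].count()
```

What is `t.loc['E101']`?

group by sku, count of price:
sku
A102    4
E101    3
E102    3
Name: price, dtype: int64
Reading off the value at index 'E101', we get 3.

3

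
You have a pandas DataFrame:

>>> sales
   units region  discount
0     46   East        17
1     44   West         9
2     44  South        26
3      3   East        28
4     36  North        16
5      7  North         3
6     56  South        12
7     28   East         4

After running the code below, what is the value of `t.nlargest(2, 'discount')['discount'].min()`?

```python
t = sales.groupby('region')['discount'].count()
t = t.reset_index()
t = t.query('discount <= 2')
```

group by region, count of discount:
region
East     3
North    2
South    2
West     1
Name: discount, dtype: int64
reset_index():
  region  discount
0   East         3
1  North         2
2  South         2
3   West         1
filter rows where discount <= 2:
  region  discount
1  North         2
2  South         2
3   West         1
take 2 rows with largest discount:
  region  discount
1  North         2
2  South         2

2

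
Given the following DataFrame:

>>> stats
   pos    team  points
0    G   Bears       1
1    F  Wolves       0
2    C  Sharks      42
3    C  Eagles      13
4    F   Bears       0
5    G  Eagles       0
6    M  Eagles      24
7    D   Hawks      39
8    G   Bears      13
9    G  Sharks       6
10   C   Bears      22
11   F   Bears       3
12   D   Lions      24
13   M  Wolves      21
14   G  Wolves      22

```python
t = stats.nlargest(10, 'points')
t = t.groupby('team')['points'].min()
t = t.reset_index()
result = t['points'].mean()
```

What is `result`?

take 10 rows with largest points:
   pos    team  points
2    C  Sharks      42
7    D   Hawks      39
6    M  Eagles      24
12   D   Lions      24
10   C   Bears      22
14   G  Wolves      22
13   M  Wolves      21
3    C  Eagles      13
8    G   Bears      13
9    G  Sharks       6
group by team, min of points:
team
Bears     13
Eagles    13
Hawks     39
Lions     24
Sharks     6
Wolves    21
Name: points, dtype: int64
reset_index():
     team  points
0   Bears      13
1  Eagles      13
2   Hawks      39
3   Lions      24
4  Sharks       6
5  Wolves      21
Reading off the mean of column 'points', we get 19.3333333333.

19.3333333333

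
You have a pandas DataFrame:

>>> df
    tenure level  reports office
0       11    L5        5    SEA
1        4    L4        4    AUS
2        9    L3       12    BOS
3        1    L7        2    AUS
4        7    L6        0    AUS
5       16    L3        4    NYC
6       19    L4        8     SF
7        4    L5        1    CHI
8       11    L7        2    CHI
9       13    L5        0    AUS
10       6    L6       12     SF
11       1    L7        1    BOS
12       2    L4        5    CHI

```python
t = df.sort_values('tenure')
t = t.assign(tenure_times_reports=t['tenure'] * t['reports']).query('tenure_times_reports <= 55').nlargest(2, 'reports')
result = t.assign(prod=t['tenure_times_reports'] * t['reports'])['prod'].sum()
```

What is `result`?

sort by tenure:
    tenure level  reports office
3        1    L7        2    AUS
11       1    L7        1    BOS
12       2    L4        5    CHI
1        4    L4        4    AUS
7        4    L5        1    CHI
10       6    L6       12     SF
4        7    L6        0    AUS
2        9    L3       12    BOS
0       11    L5        5    SEA
8       11    L7        2    CHI
9       13    L5        0    AUS
5       16    L3        4    NYC
6       19    L4        8     SF
add column tenure_times_reports = t['tenure'] * t['reports']:
    tenure level  reports office  tenure_times_reports
3        1    L7        2    AUS                     2
11       1    L7        1    BOS                     1
12       2    L4        5    CHI                    10
1        4    L4        4    AUS                    16
7        4    L5        1    CHI                     4
10       6    L6       12     SF                    72
4        7    L6        0    AUS                     0
2        9    L3       12    BOS                   108
0       11    L5        5    SEA                    55
8       11    L7        2    CHI                    22
9       13    L5        0    AUS                     0
5       16    L3        4    NYC                    64
6       19    L4        8     SF                   152
filter rows where tenure_times_reports <= 55:
    tenure level  reports office  tenure_times_reports
3        1    L7        2    AUS                     2
11       1    L7        1    BOS                     1
12       2    L4        5    CHI                    10
1        4    L4        4    AUS                    16
7        4    L5        1    CHI                     4
4        7    L6        0    AUS                     0
0       11    L5        5    SEA                    55
8       11    L7        2    CHI                    22
9       13    L5        0    AUS                     0
take 2 rows with largest reports:
    tenure level  reports office  tenure_times_reports
12       2    L4        5    CHI                    10
0       11    L5        5    SEA                    55
add column prod = t['tenure_times_reports'] * t['reports']:
    tenure level  reports office  tenure_times_reports  prod
12       2    L4        5    CHI                    10    50
0       11    L5        5    SEA                    55   275
The sum of column 'prod' is 325.

325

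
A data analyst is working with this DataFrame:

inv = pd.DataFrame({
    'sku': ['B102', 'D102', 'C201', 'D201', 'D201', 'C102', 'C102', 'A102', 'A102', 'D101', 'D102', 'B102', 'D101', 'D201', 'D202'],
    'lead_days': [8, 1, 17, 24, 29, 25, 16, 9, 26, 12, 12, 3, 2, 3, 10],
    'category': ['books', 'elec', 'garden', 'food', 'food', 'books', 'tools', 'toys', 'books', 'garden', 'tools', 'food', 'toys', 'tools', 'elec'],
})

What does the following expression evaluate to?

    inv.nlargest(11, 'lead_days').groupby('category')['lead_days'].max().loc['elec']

10

take 11 rows with largest lead_days:
     sku  lead_days category
4   D201         29     food
8   A102         26    books
5   C102         25    books
3   D201         24     food
2   C201         17   garden
6   C102         16    tools
9   D101         12   garden
10  D102         12    tools
14  D202         10     elec
7   A102          9     toys
0   B102          8    books
group by category, max of lead_days:
category
books     26
elec      10
food      29
garden    17
tools     16
toys       9
Name: lead_days, dtype: int64
The value at index 'elec' is 10.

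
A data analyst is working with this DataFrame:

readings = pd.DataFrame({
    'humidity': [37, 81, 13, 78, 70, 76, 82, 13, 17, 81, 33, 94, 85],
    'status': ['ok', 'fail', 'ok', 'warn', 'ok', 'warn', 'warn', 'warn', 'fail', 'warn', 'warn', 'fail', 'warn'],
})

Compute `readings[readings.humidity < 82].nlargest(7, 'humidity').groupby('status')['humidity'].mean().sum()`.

201.5

filter rows where humidity < 82:
    humidity status
0         37     ok
1         81   fail
2         13     ok
3         78   warn
4         70     ok
5         76   warn
7         13   warn
8         17   fail
9         81   warn
10        33   warn
take 7 rows with largest humidity:
    humidity status
1         81   fail
9         81   warn
3         78   warn
5         76   warn
4         70     ok
0         37     ok
10        33   warn
group by status, mean of humidity:
status
fail    81.0
ok      53.5
warn    67.0
Name: humidity, dtype: float64
sum of the resulting series → 201.5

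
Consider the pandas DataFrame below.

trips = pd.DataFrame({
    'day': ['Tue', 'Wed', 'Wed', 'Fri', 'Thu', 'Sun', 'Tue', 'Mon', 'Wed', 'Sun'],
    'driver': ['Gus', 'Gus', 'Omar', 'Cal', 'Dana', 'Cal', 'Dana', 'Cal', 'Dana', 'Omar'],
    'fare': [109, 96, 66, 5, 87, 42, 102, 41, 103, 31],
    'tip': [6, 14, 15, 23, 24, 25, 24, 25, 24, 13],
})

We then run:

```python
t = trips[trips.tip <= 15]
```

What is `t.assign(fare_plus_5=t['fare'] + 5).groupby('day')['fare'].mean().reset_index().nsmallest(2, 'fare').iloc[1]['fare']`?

81.0

filter rows where tip <= 15:
   day driver  fare  tip
0  Tue    Gus   109    6
1  Wed    Gus    96   14
2  Wed   Omar    66   15
9  Sun   Omar    31   13
add column fare_plus_5 = t['fare'] + 5:
   day driver  fare  tip  fare_plus_5
0  Tue    Gus   109    6          114
1  Wed    Gus    96   14          101
2  Wed   Omar    66   15           71
9  Sun   Omar    31   13           36
group by day, mean of fare:
day
Sun     31.0
Tue    109.0
Wed     81.0
Name: fare, dtype: float64
reset_index():
   day   fare
0  Sun   31.0
1  Tue  109.0
2  Wed   81.0
take 2 rows with smallest fare:
   day  fare
0  Sun  31.0
2  Wed  81.0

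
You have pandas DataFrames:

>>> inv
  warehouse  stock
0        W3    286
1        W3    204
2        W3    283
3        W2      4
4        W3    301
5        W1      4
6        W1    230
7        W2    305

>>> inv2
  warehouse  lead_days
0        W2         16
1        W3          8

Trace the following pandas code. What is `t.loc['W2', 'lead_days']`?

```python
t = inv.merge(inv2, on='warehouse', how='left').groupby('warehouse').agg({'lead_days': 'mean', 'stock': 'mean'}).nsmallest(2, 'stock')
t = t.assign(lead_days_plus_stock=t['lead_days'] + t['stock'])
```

16.0

merge on 'warehouse' (how='left') → 8 rows:
  warehouse  stock  lead_days
0        W3    286        8.0
1        W3    204        8.0
2        W3    283        8.0
3        W2      4       16.0
4        W3    301        8.0
5        W1      4        NaN
6        W1    230        NaN
7        W2    305       16.0
group by warehouse: mean(lead_days), mean(stock):
           lead_days  stock
warehouse                  
W1               NaN  117.0
W2              16.0  154.5
W3               8.0  268.5
take 2 rows with smallest stock:
           lead_days  stock
warehouse                  
W1               NaN  117.0
W2              16.0  154.5
add column lead_days_plus_stock = t['lead_days'] + t['stock']:
           lead_days  stock  lead_days_plus_stock
warehouse                                        
W1               NaN  117.0                   NaN
W2              16.0  154.5                 170.5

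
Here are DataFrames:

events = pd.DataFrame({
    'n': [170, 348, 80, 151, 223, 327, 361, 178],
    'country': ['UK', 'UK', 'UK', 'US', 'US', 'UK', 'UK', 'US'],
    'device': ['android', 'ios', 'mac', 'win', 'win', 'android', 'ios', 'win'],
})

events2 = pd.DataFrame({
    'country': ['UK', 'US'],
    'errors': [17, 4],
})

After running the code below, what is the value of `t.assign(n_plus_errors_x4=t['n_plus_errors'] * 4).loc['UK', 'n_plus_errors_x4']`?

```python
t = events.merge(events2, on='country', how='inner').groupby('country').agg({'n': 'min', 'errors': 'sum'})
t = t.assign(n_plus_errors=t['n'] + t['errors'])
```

660

merge on 'country' (how='inner') → 8 rows:
     n country   device  errors
0  170      UK  android      17
1  348      UK      ios      17
2   80      UK      mac      17
3  151      US      win       4
4  223      US      win       4
5  327      UK  android      17
6  361      UK      ios      17
7  178      US      win       4
group by country: min(n), sum(errors):
           n  errors
country             
UK        80      85
US       151      12
add column n_plus_errors = t['n'] + t['errors']:
           n  errors  n_plus_errors
country                            
UK        80      85            165
US       151      12            163
add column n_plus_errors_x4 = t['n_plus_errors'] * 4:
           n  errors  n_plus_errors  n_plus_errors_x4
country                                              
UK        80      85            165               660
US       151      12            163               652
value at row 'UK', column 'n_plus_errors_x4' → 660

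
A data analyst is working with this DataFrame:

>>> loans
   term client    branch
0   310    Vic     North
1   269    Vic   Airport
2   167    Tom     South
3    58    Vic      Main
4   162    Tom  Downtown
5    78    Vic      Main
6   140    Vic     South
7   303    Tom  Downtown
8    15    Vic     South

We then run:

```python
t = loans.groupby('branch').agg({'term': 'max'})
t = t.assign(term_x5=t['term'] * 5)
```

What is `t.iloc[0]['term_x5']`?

1345

group by branch, max of term:
          term
branch        
Airport    269
Downtown   303
Main        78
North      310
South      167
add column term_x5 = t['term'] * 5:
          term  term_x5
branch                 
Airport    269     1345
Downtown   303     1515
Main        78      390
North      310     1550
South      167      835
Reading off the value at position 0, column 'term_x5', we get 1345.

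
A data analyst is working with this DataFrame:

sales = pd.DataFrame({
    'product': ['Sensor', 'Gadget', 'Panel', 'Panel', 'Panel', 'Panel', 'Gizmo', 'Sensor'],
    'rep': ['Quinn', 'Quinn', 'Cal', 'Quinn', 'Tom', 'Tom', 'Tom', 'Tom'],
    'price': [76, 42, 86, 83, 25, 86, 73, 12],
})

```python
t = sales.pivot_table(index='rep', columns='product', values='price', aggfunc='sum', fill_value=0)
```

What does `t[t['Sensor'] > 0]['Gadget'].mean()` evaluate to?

pivot: rows=rep, cols=product, sum(price):
product  Gadget  Gizmo  Panel  Sensor
rep                                  
Cal           0      0     86       0
Quinn        42      0     83      76
Tom           0     73    111      12
filter rows where Sensor > 0:
product  Gadget  Gizmo  Panel  Sensor
rep                                  
Quinn        42      0     83      76
Tom           0     73    111      12
Taking the mean of column 'Gadget' gives 21.0.

21.0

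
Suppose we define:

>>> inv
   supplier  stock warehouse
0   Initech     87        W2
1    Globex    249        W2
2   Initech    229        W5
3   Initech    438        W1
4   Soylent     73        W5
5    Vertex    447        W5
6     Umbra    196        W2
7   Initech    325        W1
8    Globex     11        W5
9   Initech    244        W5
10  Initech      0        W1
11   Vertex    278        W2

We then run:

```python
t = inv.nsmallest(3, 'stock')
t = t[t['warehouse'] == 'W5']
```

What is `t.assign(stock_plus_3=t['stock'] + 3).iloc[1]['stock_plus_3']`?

take 3 rows with smallest stock:
   supplier  stock warehouse
10  Initech      0        W1
8    Globex     11        W5
4   Soylent     73        W5
filter rows where warehouse == 'W5':
  supplier  stock warehouse
8   Globex     11        W5
4  Soylent     73        W5
add column stock_plus_3 = t['stock'] + 3:
  supplier  stock warehouse  stock_plus_3
8   Globex     11        W5            14
4  Soylent     73        W5            76

76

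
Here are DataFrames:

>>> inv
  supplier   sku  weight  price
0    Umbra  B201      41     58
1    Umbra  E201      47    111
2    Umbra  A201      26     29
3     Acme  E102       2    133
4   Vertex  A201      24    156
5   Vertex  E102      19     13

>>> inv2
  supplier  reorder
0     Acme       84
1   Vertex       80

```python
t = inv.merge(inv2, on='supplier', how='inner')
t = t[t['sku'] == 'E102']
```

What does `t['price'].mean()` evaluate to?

merge on 'supplier' (how='inner') → 3 rows:
  supplier   sku  weight  price  reorder
0     Acme  E102       2    133       84
1   Vertex  A201      24    156       80
2   Vertex  E102      19     13       80
filter rows where sku == 'E102':
  supplier   sku  weight  price  reorder
0     Acme  E102       2    133       84
2   Vertex  E102      19     13       80
Finally, mean of column 'price' = 73.0.

73.0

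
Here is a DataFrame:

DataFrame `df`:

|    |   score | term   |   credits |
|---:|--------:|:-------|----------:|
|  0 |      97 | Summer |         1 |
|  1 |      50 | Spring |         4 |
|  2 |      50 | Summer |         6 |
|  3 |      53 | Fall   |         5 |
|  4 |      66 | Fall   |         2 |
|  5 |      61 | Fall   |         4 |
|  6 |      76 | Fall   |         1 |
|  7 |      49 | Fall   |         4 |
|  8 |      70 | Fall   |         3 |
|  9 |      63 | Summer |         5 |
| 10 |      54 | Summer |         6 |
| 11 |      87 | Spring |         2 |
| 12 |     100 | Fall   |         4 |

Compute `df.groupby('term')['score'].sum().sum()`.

876

group by term, sum of score:
term
Fall      475
Spring    137
Summer    264
Name: score, dtype: int64
The sum of the resulting series is 876.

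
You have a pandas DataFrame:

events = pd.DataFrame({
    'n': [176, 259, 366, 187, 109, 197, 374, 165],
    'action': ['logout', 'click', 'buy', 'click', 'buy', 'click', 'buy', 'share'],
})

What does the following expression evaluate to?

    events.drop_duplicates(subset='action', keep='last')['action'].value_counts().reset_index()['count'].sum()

drop duplicate action (keep=last):
     n  action
0  176  logout
5  197   click
6  374     buy
7  165   share
value_counts of action:
action
logout    1
click     1
buy       1
share     1
Name: count, dtype: int64
reset_index():
   action  count
0  logout      1
1   click      1
2     buy      1
3   share      1

4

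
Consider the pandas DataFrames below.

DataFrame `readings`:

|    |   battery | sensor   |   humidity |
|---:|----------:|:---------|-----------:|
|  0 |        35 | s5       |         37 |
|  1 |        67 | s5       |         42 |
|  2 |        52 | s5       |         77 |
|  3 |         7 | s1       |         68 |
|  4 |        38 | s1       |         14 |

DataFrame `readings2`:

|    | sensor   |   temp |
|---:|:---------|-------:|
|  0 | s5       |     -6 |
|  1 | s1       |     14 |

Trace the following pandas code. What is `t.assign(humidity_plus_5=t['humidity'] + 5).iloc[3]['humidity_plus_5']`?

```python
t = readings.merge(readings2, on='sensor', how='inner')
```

73

merge on 'sensor' (how='inner') → 5 rows:
   battery sensor  humidity  temp
0       35     s5        37    -6
1       67     s5        42    -6
2       52     s5        77    -6
3        7     s1        68    14
4       38     s1        14    14
add column humidity_plus_5 = t['humidity'] + 5:
   battery sensor  humidity  temp  humidity_plus_5
0       35     s5        37    -6               42
1       67     s5        42    -6               47
2       52     s5        77    -6               82
3        7     s1        68    14               73
4       38     s1        14    14               19
Reading off the value at position 3, column 'humidity_plus_5', we get 73.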